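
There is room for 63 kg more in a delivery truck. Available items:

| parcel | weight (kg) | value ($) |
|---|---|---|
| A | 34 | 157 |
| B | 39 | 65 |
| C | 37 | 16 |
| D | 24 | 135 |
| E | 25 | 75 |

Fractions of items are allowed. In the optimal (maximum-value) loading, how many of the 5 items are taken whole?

Order: D (135/24=5.62) > A (157/34=4.62) > E (75/25=3.00) > B (65/39=1.67) > C (16/37=0.43)
Fill: take D (24 @ 135) → take A (34 @ 157) → take 5/25 of E → 15.00; 63/63 used.
2 item(s) taken whole; one partial (take 5/25 of E).

2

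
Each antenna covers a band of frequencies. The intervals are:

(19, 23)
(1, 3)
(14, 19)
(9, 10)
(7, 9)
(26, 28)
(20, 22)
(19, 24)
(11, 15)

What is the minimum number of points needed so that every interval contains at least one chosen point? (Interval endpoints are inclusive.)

Sort by right endpoint; whenever an interval is uncovered, place a point at its right end.
Sorted: [1,3] [7,9] [9,10] [11,15] [14,19] [20,22] [19,23] [19,24] [26,28]
{[1,3]} hit by 3; {[7,9],[9,10]} hit by 9; {[11,15],[14,19]} hit by 15; {[20,22],[19,23],[19,24]} hit by 22; {[26,28]} hit by 28.
Points: 3, 9, 15, 22, 28 (5 total).

5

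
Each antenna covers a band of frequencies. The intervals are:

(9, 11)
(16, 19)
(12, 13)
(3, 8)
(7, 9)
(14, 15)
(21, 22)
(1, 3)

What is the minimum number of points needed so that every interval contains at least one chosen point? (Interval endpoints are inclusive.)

Sort by right endpoint; whenever an interval is uncovered, place a point at its right end.
Sorted: [1,3] [3,8] [7,9] [9,11] [12,13] [14,15] [16,19] [21,22]
{[1,3],[3,8]} hit by 3; {[7,9],[9,11]} hit by 9; {[12,13]} hit by 13; {[14,15]} hit by 15; {[16,19]} hit by 19; {[21,22]} hit by 22.
Points: 3, 9, 13, 15, 19, 22 (6 total).

6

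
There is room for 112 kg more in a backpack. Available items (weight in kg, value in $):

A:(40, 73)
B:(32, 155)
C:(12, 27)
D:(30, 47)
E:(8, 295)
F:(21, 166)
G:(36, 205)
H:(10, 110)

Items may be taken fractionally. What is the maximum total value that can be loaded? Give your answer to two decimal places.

942.25

Order: E (295/8=36.88) > H (110/10=11.00) > F (166/21=7.90) > G (205/36=5.69) > B (155/32=4.84) > C (27/12=2.25) > A (73/40=1.82) > D (47/30=1.57)
Fill: take E (8 @ 295) → take H (10 @ 110) → take F (21 @ 166) → take G (36 @ 205) → take B (32 @ 155) → take 5/12 of C → 11.25; 112/112 used.
Total value = 942.25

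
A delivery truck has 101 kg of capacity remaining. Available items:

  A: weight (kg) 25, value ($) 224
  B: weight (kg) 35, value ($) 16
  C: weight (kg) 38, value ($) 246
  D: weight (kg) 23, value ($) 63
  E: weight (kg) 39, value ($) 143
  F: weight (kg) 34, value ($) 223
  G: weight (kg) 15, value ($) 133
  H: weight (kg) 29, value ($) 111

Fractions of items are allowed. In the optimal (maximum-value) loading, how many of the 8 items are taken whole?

Greedy by value/weight ratio, highest first.
Ratios (sorted): A 8.96, G 8.87, F 6.56, C 6.47, H 3.83, E 3.67, D 2.74, B 0.46
take A (25 @ 224); take G (15 @ 133); take F (34 @ 223); take 27/38 of C → 174.79. Capacity used 101/101.
3 item(s) taken whole; one partial (take 27/38 of C).

3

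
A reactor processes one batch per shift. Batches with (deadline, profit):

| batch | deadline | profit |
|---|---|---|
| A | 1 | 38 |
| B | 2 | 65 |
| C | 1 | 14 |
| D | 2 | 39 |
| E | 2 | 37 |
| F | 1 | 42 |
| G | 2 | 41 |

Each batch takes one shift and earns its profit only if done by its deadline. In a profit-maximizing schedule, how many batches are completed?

2

Profit order: B=65 F=42 G=41 D=39 A=38 E=37 C=14
Assign: B→slot 2, F→slot 1, G skipped, D skipped, A skipped, E skipped, C skipped.
Slots: [1:F] [2:B]
2 of 7 scheduled.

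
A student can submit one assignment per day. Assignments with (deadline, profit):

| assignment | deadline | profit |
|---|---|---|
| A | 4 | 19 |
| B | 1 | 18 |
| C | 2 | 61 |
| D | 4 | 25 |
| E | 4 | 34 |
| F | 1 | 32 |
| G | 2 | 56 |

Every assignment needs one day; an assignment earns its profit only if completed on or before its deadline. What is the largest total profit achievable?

176

Profit order: C=61 G=56 E=34 F=32 D=25 A=19 B=18
Assign: C→slot 2, G→slot 1, E→slot 4, F skipped, D→slot 3, A skipped, B skipped.
Slots: [1:G] [2:C] [3:D] [4:E]
Profit = 56 + 61 + 25 + 34 = 176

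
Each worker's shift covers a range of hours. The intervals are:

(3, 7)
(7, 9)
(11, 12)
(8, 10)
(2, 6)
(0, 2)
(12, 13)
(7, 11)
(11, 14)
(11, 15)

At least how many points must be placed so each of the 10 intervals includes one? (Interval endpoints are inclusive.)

Process intervals by earliest right end; each time one isn't hit yet, stab at its right endpoint.
Sorted: [0,2] [2,6] [3,7] [7,9] [8,10] [7,11] [11,12] [12,13] [11,14] [11,15]
{[0,2],[2,6]} hit by 2; {[3,7],[7,9]} hit by 7; {[8,10],[7,11]} hit by 10; {[11,12],[12,13],[11,14],[11,15]} hit by 12.
Points: 2, 7, 10, 12 (4 total).

4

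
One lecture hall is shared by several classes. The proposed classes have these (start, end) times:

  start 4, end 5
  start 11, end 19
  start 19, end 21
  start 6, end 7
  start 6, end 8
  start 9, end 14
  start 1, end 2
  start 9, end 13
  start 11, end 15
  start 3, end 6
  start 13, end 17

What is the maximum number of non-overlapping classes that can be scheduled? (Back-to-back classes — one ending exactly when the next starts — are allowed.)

6

Sorted by end: (1,2)  (4,5)  (3,6)  (6,7)  (6,8)  (9,13)  (9,14)  (11,15)  (13,17)  (11,19)  (19,21)
take (1,2); take (4,5); skip (3,6); take (6,7); take (9,13); skip (9,14); skip (11,15); take (13,17); take (19,21).
Selected 6 classes.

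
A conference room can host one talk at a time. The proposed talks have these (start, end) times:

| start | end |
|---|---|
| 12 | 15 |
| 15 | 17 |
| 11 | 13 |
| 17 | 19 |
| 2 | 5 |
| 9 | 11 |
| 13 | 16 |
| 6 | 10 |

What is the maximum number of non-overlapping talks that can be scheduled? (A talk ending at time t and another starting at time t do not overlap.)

5

By end time: (2,5), (6,10), (9,11), (11,13), (12,15), (13,16), (15,17), (17,19).
Pick (2,5); next start ≥ 5 → (6,10); next start ≥ 10 → (11,13); next start ≥ 13 → (13,16); next start ≥ 16 → (17,19).
Selected 5 talks.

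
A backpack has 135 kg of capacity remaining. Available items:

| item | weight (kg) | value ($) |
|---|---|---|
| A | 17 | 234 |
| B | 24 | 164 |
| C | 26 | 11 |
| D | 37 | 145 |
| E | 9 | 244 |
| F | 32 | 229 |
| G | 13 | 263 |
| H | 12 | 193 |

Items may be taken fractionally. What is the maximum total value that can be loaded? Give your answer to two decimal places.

1436.73

Ratios (sorted): E 27.11, G 20.23, H 16.08, A 13.76, F 7.16, B 6.83, D 3.92, C 0.42
take E (9 @ 244); take G (13 @ 263); take H (12 @ 193); take A (17 @ 234); take F (32 @ 229); take B (24 @ 164); take 28/37 of D → 109.73. Capacity used 135/135.
Total value = 1436.73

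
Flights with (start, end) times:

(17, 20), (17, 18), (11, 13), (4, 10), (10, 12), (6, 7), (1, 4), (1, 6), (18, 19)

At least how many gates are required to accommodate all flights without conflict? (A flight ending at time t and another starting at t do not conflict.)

2

Count concurrent intervals with a sweep; the peak is the room count.
starts: [1, 1, 4, 6, 10, 11, 17, 17, 18]
ends:   [4, 6, 7, 10, 12, 13, 18, 19, 20]
s1→1 s1→2  — peak 2.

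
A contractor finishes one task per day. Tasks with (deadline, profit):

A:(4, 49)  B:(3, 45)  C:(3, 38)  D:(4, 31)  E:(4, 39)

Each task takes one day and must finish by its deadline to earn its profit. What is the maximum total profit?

171

By profit: A(d4,49), B(d3,45), E(d4,39), C(d3,38), D(d4,31)
A→slot 4; B→slot 3; E→slot 2; C→slot 1; D skipped.
Profit = 38 + 39 + 45 + 49 = 171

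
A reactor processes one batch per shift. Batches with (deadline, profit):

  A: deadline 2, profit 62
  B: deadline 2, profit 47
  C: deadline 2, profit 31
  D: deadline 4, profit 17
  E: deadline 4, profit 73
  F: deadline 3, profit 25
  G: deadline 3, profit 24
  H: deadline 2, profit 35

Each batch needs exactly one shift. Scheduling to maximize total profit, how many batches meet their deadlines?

4

By profit: E(d4,73), A(d2,62), B(d2,47), H(d2,35), C(d2,31), F(d3,25), G(d3,24), D(d4,17)
E→slot 4; A→slot 2; B→slot 1; H skipped; C skipped; F→slot 3; G skipped; D skipped.
4 of 8 scheduled.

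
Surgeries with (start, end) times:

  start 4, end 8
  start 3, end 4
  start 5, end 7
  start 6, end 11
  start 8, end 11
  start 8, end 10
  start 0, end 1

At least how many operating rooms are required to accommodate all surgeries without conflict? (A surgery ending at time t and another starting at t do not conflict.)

3

The answer is the maximum number of intervals overlapping at any instant.
starts: [0, 3, 4, 5, 6, 8, 8]
ends:   [1, 4, 7, 8, 10, 11, 11]
s0→1 e1→0 s3→1 e4→0 s4→1 s5→2 s6→3  — peak 3.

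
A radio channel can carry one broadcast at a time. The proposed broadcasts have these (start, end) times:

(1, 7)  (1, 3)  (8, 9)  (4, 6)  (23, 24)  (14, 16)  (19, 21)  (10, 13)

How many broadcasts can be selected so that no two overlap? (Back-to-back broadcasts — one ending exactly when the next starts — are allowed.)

Greedy by earliest finish: after sorting by end time, pick each interval compatible with the last pick.
Sorted by end: (1,3)  (4,6)  (1,7)  (8,9)  (10,13)  (14,16)  (19,21)  (23,24)
take (1,3); take (4,6); skip (1,7); take (8,9); take (10,13); take (14,16); take (19,21); take (23,24).
Selected 7 broadcasts.

7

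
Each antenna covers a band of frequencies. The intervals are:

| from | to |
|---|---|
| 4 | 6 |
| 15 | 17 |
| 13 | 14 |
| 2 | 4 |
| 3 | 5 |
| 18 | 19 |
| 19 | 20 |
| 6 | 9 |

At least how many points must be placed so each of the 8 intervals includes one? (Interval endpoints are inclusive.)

Sort by right endpoint; whenever an interval is uncovered, place a point at its right end.
Sorted: [2,4] [3,5] [4,6] [6,9] [13,14] [15,17] [18,19] [19,20]
{[2,4],[3,5],[4,6]} hit by 4; {[6,9]} hit by 9; {[13,14]} hit by 14; {[15,17]} hit by 17; {[18,19],[19,20]} hit by 19.
Points: 4, 9, 14, 17, 19 (5 total).

5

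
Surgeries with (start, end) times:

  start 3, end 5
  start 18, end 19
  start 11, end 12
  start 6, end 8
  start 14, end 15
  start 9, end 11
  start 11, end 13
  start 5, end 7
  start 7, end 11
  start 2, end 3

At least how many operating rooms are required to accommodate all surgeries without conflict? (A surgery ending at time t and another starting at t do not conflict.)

2

The answer is the maximum number of intervals overlapping at any instant.
starts: [2, 3, 5, 6, 7, 9, 11, 11, 14, 18]
ends:   [3, 5, 7, 8, 11, 11, 12, 13, 15, 19]
s2→1 e3→0 s3→1 e5→0 s5→1 s6→2  — peak 2.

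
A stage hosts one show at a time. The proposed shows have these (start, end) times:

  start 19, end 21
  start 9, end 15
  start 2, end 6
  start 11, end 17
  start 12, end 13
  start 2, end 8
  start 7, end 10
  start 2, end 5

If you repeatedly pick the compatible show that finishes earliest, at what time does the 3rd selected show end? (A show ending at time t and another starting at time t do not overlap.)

13

Order by finish time; keep every interval that doesn't clash with the previous kept one.
By end time: (2,5), (2,6), (2,8), (7,10), (12,13), (9,15), (11,17), (19,21).
Pick (2,5); next start ≥ 5 → (7,10); next start ≥ 10 → (12,13); next start ≥ 13 → (19,21).
Selected: (2,5) (7,10) (12,13) (19,21)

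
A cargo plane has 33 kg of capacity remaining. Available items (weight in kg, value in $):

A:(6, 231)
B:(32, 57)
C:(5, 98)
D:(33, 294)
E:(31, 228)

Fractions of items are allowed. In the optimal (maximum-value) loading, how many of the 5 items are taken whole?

2

Greedy by value/weight ratio, highest first.
Order: A (231/6=38.50) > C (98/5=19.60) > D (294/33=8.91) > E (228/31=7.35) > B (57/32=1.78)
Fill: take A (6 @ 231) → take C (5 @ 98) → take 22/33 of D → 196.00; 33/33 used.
2 item(s) taken whole; one partial (take 22/33 of D).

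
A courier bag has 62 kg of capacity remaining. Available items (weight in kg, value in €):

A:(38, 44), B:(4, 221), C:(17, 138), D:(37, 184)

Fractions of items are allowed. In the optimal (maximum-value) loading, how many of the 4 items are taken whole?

Ratios (sorted): B 55.25, C 8.12, D 4.97, A 1.16
take B (4 @ 221); take C (17 @ 138); take D (37 @ 184); take 4/38 of A → 4.63. Capacity used 62/62.
3 item(s) taken whole; one partial (take 4/38 of A).

3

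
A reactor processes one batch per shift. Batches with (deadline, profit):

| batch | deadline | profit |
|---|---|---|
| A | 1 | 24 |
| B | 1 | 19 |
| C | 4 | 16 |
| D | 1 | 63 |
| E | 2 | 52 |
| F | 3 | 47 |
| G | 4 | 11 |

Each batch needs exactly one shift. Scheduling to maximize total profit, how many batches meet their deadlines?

4

Sort by profit descending; place each in the latest free slot ≤ its deadline.
By profit: D(d1,63), E(d2,52), F(d3,47), A(d1,24), B(d1,19), C(d4,16), G(d4,11)
D→slot 1; E→slot 2; F→slot 3; A skipped; B skipped; C→slot 4; G skipped.
4 of 7 scheduled.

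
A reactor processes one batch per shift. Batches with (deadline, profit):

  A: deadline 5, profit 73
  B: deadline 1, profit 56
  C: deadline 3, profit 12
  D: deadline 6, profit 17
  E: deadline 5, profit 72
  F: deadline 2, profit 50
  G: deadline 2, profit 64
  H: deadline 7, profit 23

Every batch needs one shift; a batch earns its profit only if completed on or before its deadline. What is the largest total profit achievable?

317

Sort by profit descending; place each in the latest free slot ≤ its deadline.
By profit: A(d5,73), E(d5,72), G(d2,64), B(d1,56), F(d2,50), H(d7,23), D(d6,17), C(d3,12)
A→slot 5; E→slot 4; G→slot 2; B→slot 1; F skipped; H→slot 7; D→slot 6; C→slot 3.
Profit = 56 + 64 + 12 + 72 + 73 + 17 + 23 = 317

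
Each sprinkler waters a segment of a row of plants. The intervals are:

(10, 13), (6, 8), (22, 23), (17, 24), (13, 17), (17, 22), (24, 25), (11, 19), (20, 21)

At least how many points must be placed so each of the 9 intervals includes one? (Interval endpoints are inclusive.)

5

Sort by right endpoint; whenever an interval is uncovered, place a point at its right end.
By right end: [6,8]  [10,13]  [13,17]  [11,19]  [20,21]  [17,22]  [22,23]  [17,24]  [24,25]
[6,8] uncovered → point at 8; [10,13] uncovered → point at 13; [20,21] uncovered → point at 21; [22,23] uncovered → point at 23; [24,25] uncovered → point at 25.
Points: 8, 13, 21, 23, 25 (5 total).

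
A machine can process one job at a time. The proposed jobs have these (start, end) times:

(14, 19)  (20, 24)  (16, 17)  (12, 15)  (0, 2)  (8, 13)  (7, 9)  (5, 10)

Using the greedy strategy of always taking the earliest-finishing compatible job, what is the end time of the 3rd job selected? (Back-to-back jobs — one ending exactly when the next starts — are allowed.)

Order by finish time; keep every interval that doesn't clash with the previous kept one.
By end time: (0,2), (7,9), (5,10), (8,13), (12,15), (16,17), (14,19), (20,24).
Pick (0,2); next start ≥ 2 → (7,9); next start ≥ 9 → (12,15); next start ≥ 15 → (16,17); next start ≥ 17 → (20,24).
Selected: (0,2) (7,9) (12,15) (16,17) (20,24)

15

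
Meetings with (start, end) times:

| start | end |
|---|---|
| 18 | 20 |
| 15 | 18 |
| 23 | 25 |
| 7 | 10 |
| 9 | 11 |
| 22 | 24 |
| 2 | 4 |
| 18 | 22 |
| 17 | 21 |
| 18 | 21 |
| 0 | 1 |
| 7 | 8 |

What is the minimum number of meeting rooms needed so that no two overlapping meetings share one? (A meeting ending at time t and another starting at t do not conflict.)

The answer is the maximum number of intervals overlapping at any instant.
starts: [0, 2, 7, 7, 9, 15, 17, 18, 18, 18, 22, 23]
ends:   [1, 4, 8, 10, 11, 18, 20, 21, 21, 22, 24, 25]
s0→1 e1→0 s2→1 e4→0 s7→1 s7→2 e8→1 s9→2 e10→1 e11→0 s15→1 s17→2 e18→1 s18→2 s18→3 s18→4  — peak 4.

4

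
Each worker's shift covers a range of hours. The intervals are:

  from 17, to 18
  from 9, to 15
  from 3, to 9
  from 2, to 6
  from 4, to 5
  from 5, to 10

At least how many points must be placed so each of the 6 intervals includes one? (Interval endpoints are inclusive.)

3

Sort by right endpoint; whenever an interval is uncovered, place a point at its right end.
Sorted: [4,5] [2,6] [3,9] [5,10] [9,15] [17,18]
{[4,5],[2,6],[3,9],[5,10]} hit by 5; {[9,15]} hit by 15; {[17,18]} hit by 18.
Points: 5, 15, 18 (3 total).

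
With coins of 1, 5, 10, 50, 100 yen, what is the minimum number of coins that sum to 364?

9

Use the largest denomination that fits, subtract, and repeat.
364 = 3×100 + 1×50 + 1×10 + 4×1
Total coins = 3 + 1 + 1 + 4 = 9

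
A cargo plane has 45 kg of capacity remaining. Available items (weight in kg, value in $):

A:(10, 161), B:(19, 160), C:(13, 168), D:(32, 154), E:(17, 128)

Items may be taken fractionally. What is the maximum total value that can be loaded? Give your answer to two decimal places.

Ratios (sorted): A 16.10, C 12.92, B 8.42, E 7.53, D 4.81
take A (10 @ 161); take C (13 @ 168); take B (19 @ 160); take 3/17 of E → 22.59. Capacity used 45/45.
Total value = 511.59

511.59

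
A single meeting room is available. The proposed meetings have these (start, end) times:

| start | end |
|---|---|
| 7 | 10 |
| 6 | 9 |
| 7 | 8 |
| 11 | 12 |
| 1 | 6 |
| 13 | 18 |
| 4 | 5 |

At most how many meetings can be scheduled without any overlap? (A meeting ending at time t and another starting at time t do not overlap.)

4

Sort by end time and greedily take each interval whose start is ≥ the last chosen end.
By end time: (4,5), (1,6), (7,8), (6,9), (7,10), (11,12), (13,18).
Pick (4,5); next start ≥ 5 → (7,8); next start ≥ 8 → (11,12); next start ≥ 12 → (13,18).
Selected 4 meetings.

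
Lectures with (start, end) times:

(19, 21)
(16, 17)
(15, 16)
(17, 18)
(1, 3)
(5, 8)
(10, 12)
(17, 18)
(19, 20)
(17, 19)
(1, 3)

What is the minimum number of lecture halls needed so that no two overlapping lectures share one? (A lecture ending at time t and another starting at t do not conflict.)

starts: [1, 1, 5, 10, 15, 16, 17, 17, 17, 19, 19]
ends:   [3, 3, 8, 12, 16, 17, 18, 18, 19, 20, 21]
s1→1 s1→2 e3→1 e3→0 s5→1 e8→0 s10→1 e12→0 s15→1 e16→0 s16→1 e17→0 s17→1 s17→2 s17→3  — peak 3.

3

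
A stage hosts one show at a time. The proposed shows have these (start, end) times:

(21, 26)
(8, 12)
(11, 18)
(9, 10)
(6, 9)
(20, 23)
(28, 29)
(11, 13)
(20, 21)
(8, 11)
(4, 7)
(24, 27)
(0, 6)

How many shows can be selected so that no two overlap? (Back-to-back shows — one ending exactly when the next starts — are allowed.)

7

Greedy by earliest finish: after sorting by end time, pick each interval compatible with the last pick.
By end time: (0,6), (4,7), (6,9), (9,10), (8,11), (8,12), (11,13), (11,18), (20,21), (20,23), (21,26), (24,27), (28,29).
Pick (0,6); next start ≥ 6 → (6,9); next start ≥ 9 → (9,10); next start ≥ 10 → (11,13); next start ≥ 13 → (20,21); next start ≥ 21 → (21,26); next start ≥ 26 → (28,29).
Selected 7 shows.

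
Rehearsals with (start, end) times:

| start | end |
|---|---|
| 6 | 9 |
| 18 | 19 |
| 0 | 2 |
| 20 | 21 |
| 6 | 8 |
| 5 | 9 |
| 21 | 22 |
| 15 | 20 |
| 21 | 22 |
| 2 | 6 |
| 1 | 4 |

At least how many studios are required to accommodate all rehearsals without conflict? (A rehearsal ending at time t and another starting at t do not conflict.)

Count concurrent intervals with a sweep; the peak is the room count.
Events (time:±→running): 0:+→1 1:+→2 2:-→1 2:+→2 4:-→1 5:+→2 6:-→1 6:+→2 6:+→3 … peak 3.

3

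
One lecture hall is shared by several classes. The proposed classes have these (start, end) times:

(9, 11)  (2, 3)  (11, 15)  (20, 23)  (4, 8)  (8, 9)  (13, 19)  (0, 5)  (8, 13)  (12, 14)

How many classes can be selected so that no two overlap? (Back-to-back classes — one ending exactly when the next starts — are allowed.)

Sort by end time and greedily take each interval whose start is ≥ the last chosen end.
Sorted by end: (2,3)  (0,5)  (4,8)  (8,9)  (9,11)  (8,13)  (12,14)  (11,15)  (13,19)  (20,23)
take (2,3); take (4,8); take (8,9); take (9,11); skip (8,13); take (12,14); skip (11,15); skip (13,19); take (20,23).
Selected 6 classes.

6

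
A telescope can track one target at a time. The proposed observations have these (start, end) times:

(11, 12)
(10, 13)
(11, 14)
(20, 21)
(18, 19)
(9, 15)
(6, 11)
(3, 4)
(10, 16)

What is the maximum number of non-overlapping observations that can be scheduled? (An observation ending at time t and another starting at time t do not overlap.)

5

Sort by end time and greedily take each interval whose start is ≥ the last chosen end.
By end time: (3,4), (6,11), (11,12), (10,13), (11,14), (9,15), (10,16), (18,19), (20,21).
Pick (3,4); next start ≥ 4 → (6,11); next start ≥ 11 → (11,12); next start ≥ 12 → (18,19); next start ≥ 19 → (20,21).
Selected 5 observations.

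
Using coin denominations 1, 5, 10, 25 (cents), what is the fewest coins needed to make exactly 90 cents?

Use the largest denomination that fits, subtract, and repeat.
90 − 3×25→15 − 1×10→5 − 1×5→0
Total coins = 3 + 1 + 1 = 5

5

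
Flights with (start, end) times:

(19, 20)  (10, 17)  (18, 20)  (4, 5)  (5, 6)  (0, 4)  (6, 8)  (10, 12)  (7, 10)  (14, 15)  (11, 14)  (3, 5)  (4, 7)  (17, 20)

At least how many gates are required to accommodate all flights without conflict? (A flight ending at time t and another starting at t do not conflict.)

Count concurrent intervals with a sweep; the peak is the room count.
Events (time:±→running): 0:+→1 3:+→2 4:-→1 4:+→2 4:+→3 … peak 3.

3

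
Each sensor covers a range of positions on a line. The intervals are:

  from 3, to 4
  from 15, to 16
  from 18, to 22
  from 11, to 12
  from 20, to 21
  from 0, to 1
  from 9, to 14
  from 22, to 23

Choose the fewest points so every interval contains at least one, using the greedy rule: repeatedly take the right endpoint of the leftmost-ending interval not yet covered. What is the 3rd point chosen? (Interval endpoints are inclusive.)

12

By right end: [0,1]  [3,4]  [11,12]  [9,14]  [15,16]  [20,21]  [18,22]  [22,23]
[0,1] uncovered → point at 1; [3,4] uncovered → point at 4; [11,12] uncovered → point at 12; [15,16] uncovered → point at 16; [20,21] uncovered → point at 21; [22,23] uncovered → point at 23.
Points: 1, 4, 12, 16, 21, 23 (6 total).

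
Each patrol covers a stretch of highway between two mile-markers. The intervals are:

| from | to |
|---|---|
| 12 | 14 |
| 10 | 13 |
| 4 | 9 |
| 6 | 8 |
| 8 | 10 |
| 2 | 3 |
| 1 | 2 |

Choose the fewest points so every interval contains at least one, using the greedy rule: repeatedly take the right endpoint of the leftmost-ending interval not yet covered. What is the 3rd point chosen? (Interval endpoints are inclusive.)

13

Process intervals by earliest right end; each time one isn't hit yet, stab at its right endpoint.
Sorted: [1,2] [2,3] [6,8] [4,9] [8,10] [10,13] [12,14]
{[1,2],[2,3]} hit by 2; {[6,8],[4,9],[8,10]} hit by 8; {[10,13],[12,14]} hit by 13.
Points: 2, 8, 13 (3 total).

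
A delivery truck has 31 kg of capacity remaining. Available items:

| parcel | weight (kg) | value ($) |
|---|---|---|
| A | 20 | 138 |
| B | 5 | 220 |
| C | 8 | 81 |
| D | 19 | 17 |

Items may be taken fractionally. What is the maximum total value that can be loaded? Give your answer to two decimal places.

425.20

Sort by value per unit weight and fill in that order.
Order: B (220/5=44.00) > C (81/8=10.12) > A (138/20=6.90) > D (17/19=0.89)
Fill: take B (5 @ 220) → take C (8 @ 81) → take 18/20 of A → 124.20; 31/31 used.
Total value = 425.20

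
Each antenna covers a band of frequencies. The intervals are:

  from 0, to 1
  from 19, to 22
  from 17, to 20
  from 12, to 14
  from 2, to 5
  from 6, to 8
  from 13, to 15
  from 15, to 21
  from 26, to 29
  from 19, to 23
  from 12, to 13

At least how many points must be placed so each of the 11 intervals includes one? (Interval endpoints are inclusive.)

6

Sorted: [0,1] [2,5] [6,8] [12,13] [12,14] [13,15] [17,20] [15,21] [19,22] [19,23] [26,29]
{[0,1]} hit by 1; {[2,5]} hit by 5; {[6,8]} hit by 8; {[12,13],[12,14],[13,15]} hit by 13; {[17,20],[15,21],[19,22],[19,23]} hit by 20; {[26,29]} hit by 29.
Points: 1, 5, 8, 13, 20, 29 (6 total).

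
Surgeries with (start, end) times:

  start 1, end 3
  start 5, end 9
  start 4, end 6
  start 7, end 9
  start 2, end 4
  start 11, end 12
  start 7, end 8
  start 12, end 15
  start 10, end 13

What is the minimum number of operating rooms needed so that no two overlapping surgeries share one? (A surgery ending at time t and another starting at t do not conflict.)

3

The answer is the maximum number of intervals overlapping at any instant.
starts: [1, 2, 4, 5, 7, 7, 10, 11, 12]
ends:   [3, 4, 6, 8, 9, 9, 12, 13, 15]
s1→1 s2→2 e3→1 e4→0 s4→1 s5→2 e6→1 s7→2 s7→3  — peak 3.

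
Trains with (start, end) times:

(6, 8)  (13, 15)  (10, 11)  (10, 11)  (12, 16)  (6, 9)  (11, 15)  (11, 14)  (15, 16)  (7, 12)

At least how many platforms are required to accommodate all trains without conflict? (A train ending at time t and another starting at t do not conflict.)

The answer is the maximum number of intervals overlapping at any instant.
Events (time:±→running): 6:+→1 6:+→2 7:+→3 8:-→2 9:-→1 10:+→2 10:+→3 11:-→2 11:-→1 11:+→2 11:+→3 12:-→2 12:+→3 13:+→4 … peak 4.

4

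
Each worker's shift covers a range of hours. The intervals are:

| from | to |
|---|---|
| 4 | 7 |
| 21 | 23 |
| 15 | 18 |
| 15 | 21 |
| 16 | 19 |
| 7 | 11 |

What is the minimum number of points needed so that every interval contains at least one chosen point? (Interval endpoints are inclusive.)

Process intervals by earliest right end; each time one isn't hit yet, stab at its right endpoint.
Sorted: [4,7] [7,11] [15,18] [16,19] [15,21] [21,23]
{[4,7],[7,11]} hit by 7; {[15,18],[16,19],[15,21]} hit by 18; {[21,23]} hit by 23.
Points: 7, 18, 23 (3 total).

3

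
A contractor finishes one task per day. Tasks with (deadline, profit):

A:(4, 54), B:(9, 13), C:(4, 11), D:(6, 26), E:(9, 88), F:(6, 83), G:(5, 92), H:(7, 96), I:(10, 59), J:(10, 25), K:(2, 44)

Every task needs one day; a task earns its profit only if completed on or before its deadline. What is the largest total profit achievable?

580

Take jobs in profit order; each goes to the latest open slot no later than its deadline.
By profit: H(d7,96), G(d5,92), E(d9,88), F(d6,83), I(d10,59), A(d4,54), K(d2,44), D(d6,26), J(d10,25), B(d9,13), C(d4,11)
H→slot 7; G→slot 5; E→slot 9; F→slot 6; I→slot 10; A→slot 4; K→slot 2; D→slot 3; J→slot 8; B→slot 1; C skipped.
Profit = 13 + 44 + 26 + 54 + 92 + 83 + 96 + 25 + 88 + 59 = 580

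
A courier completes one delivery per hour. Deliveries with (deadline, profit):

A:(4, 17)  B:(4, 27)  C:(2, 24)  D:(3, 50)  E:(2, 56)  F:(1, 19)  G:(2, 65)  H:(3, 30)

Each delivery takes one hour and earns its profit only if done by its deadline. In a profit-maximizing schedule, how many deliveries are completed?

By profit: G(d2,65), E(d2,56), D(d3,50), H(d3,30), B(d4,27), C(d2,24), F(d1,19), A(d4,17)
G→slot 2; E→slot 1; D→slot 3; H skipped; B→slot 4; C skipped; F skipped; A skipped.
4 of 8 scheduled.

4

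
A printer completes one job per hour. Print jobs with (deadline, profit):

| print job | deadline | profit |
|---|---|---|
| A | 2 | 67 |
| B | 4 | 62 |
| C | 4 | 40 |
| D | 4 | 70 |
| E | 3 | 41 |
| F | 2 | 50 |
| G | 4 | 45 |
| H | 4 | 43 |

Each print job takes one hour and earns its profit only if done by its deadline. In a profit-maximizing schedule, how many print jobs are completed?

By profit: D(d4,70), A(d2,67), B(d4,62), F(d2,50), G(d4,45), H(d4,43), E(d3,41), C(d4,40)
D→slot 4; A→slot 2; B→slot 3; F→slot 1; G skipped; H skipped; E skipped; C skipped.
4 of 8 scheduled.

4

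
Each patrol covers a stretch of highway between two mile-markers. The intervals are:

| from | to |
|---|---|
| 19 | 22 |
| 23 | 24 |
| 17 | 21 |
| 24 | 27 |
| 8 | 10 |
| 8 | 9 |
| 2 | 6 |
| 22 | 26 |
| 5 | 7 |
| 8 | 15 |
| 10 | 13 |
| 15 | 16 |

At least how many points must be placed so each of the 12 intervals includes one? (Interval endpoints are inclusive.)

Sorted: [2,6] [5,7] [8,9] [8,10] [10,13] [8,15] [15,16] [17,21] [19,22] [23,24] [22,26] [24,27]
{[2,6],[5,7]} hit by 6; {[8,9],[8,10]} hit by 9; {[10,13],[8,15]} hit by 13; {[15,16]} hit by 16; {[17,21],[19,22]} hit by 21; {[23,24],[22,26],[24,27]} hit by 24.
Points: 6, 9, 13, 16, 21, 24 (6 total).

6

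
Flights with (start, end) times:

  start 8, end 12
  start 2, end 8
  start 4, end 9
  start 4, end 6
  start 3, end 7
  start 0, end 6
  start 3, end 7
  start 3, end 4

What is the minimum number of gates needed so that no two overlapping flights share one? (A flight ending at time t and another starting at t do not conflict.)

6

The answer is the maximum number of intervals overlapping at any instant.
Events (time:±→running): 0:+→1 2:+→2 3:+→3 3:+→4 3:+→5 4:-→4 4:+→5 4:+→6 … peak 6.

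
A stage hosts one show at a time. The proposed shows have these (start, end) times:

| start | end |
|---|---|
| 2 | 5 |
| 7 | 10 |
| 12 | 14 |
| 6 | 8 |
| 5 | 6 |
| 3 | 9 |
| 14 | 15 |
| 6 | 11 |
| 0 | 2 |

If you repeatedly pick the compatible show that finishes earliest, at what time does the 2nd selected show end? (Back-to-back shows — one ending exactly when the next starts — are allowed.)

5

Greedy by earliest finish: after sorting by end time, pick each interval compatible with the last pick.
Sorted by end: (0,2)  (2,5)  (5,6)  (6,8)  (3,9)  (7,10)  (6,11)  (12,14)  (14,15)
take (0,2); take (2,5); take (5,6); take (6,8); skip (7,10); skip (6,11); take (12,14); take (14,15).
Selected: (0,2) (2,5) (5,6) (6,8) (12,14) (14,15)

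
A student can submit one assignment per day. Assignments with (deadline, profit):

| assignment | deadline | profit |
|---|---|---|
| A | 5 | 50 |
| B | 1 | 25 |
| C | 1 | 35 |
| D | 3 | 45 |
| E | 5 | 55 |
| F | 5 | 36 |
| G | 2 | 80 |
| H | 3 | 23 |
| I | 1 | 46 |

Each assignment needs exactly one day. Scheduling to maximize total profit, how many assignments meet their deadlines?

Take jobs in profit order; each goes to the latest open slot no later than its deadline.
By profit: G(d2,80), E(d5,55), A(d5,50), I(d1,46), D(d3,45), F(d5,36), C(d1,35), B(d1,25), H(d3,23)
G→slot 2; E→slot 5; A→slot 4; I→slot 1; D→slot 3; F skipped; C skipped; B skipped; H skipped.
5 of 9 scheduled.

5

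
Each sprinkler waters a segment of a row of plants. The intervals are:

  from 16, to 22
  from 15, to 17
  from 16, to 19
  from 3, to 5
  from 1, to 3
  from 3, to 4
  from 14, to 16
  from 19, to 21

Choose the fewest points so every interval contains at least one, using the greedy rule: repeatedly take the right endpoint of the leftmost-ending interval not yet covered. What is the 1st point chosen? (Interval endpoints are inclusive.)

Sort by right endpoint; whenever an interval is uncovered, place a point at its right end.
By right end: [1,3]  [3,4]  [3,5]  [14,16]  [15,17]  [16,19]  [19,21]  [16,22]
[1,3] uncovered → point at 3; [14,16] uncovered → point at 16; [19,21] uncovered → point at 21.
Points: 3, 16, 21 (3 total).

3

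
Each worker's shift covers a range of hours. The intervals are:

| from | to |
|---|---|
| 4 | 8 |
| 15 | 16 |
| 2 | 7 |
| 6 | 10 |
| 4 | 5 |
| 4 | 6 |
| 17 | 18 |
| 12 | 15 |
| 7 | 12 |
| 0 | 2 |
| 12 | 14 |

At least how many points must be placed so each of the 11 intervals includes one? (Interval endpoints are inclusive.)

6

Sort by right endpoint; whenever an interval is uncovered, place a point at its right end.
Sorted: [0,2] [4,5] [4,6] [2,7] [4,8] [6,10] [7,12] [12,14] [12,15] [15,16] [17,18]
{[0,2]} hit by 2; {[4,5],[4,6],[2,7],[4,8]} hit by 5; {[6,10],[7,12]} hit by 10; {[12,14],[12,15]} hit by 14; {[15,16]} hit by 16; {[17,18]} hit by 18.
Points: 2, 5, 10, 14, 16, 18 (6 total).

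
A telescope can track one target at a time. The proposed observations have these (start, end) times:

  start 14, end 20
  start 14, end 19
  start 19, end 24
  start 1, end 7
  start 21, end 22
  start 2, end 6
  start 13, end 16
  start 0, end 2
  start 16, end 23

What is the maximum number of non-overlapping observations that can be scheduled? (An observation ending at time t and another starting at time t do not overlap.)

4

Sorted by end: (0,2)  (2,6)  (1,7)  (13,16)  (14,19)  (14,20)  (21,22)  (16,23)  (19,24)
take (0,2); take (2,6); take (13,16); take (21,22).
Selected 4 observations.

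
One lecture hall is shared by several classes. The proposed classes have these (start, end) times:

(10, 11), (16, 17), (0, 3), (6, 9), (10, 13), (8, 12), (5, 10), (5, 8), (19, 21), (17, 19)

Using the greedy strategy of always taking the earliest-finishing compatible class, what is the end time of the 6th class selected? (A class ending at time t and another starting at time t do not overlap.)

Sort by end time and greedily take each interval whose start is ≥ the last chosen end.
By end time: (0,3), (5,8), (6,9), (5,10), (10,11), (8,12), (10,13), (16,17), (17,19), (19,21).
Pick (0,3); next start ≥ 3 → (5,8); next start ≥ 8 → (10,11); next start ≥ 11 → (16,17); next start ≥ 17 → (17,19); next start ≥ 19 → (19,21).
Selected: (0,3) (5,8) (10,11) (16,17) (17,19) (19,21)

21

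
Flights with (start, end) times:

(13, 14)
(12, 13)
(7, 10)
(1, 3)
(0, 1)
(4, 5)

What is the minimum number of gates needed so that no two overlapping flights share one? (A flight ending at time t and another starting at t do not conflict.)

Count concurrent intervals with a sweep; the peak is the room count.
starts: [0, 1, 4, 7, 12, 13]
ends:   [1, 3, 5, 10, 13, 14]
s0→1  — peak 1.

1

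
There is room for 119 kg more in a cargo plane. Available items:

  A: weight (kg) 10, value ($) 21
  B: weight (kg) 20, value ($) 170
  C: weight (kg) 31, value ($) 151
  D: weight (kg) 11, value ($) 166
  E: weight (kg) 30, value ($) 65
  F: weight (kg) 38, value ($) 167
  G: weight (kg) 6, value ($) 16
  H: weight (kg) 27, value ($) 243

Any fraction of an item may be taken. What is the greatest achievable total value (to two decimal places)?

861.84

Greedy by value/weight ratio, highest first.
Order: D (166/11=15.09) > H (243/27=9.00) > B (170/20=8.50) > C (151/31=4.87) > F (167/38=4.39) > G (16/6=2.67) > E (65/30=2.17) > A (21/10=2.10)
Fill: take D (11 @ 166) → take H (27 @ 243) → take B (20 @ 170) → take C (31 @ 151) → take 30/38 of F → 131.84; 119/119 used.
Total value = 861.84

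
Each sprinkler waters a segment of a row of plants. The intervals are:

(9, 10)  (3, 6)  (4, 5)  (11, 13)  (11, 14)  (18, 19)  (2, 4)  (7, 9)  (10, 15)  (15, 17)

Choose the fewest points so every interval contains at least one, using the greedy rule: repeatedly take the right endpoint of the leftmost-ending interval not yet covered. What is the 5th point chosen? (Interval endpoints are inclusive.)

19

Process intervals by earliest right end; each time one isn't hit yet, stab at its right endpoint.
Sorted: [2,4] [4,5] [3,6] [7,9] [9,10] [11,13] [11,14] [10,15] [15,17] [18,19]
{[2,4],[4,5],[3,6]} hit by 4; {[7,9],[9,10]} hit by 9; {[11,13],[11,14],[10,15]} hit by 13; {[15,17]} hit by 17; {[18,19]} hit by 19.
Points: 4, 9, 13, 17, 19 (5 total).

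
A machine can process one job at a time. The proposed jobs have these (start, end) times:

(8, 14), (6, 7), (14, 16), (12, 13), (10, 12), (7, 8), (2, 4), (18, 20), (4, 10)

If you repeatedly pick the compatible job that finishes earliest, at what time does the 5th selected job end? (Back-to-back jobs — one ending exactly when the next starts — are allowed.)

Sort by end time and greedily take each interval whose start is ≥ the last chosen end.
Sorted by end: (2,4)  (6,7)  (7,8)  (4,10)  (10,12)  (12,13)  (8,14)  (14,16)  (18,20)
take (2,4); take (6,7); take (7,8); take (10,12); take (12,13); skip (8,14); take (14,16); take (18,20).
Selected: (2,4) (6,7) (7,8) (10,12) (12,13) (14,16) (18,20)

13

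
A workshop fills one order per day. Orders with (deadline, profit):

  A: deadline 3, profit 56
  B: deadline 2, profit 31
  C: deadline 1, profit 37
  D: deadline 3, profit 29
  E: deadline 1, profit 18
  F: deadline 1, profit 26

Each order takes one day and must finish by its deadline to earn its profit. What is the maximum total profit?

Take jobs in profit order; each goes to the latest open slot no later than its deadline.
Profit order: A=56 C=37 B=31 D=29 F=26 E=18
Assign: A→slot 3, C→slot 1, B→slot 2, D skipped, F skipped, E skipped.
Slots: [1:C] [2:B] [3:A]
Profit = 37 + 31 + 56 = 124

124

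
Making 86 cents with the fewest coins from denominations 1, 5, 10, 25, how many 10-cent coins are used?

1

Use the largest denomination that fits, subtract, and repeat.
86 − 3×25→11 − 1×10→1 − 1×1→0
Count of 10: 1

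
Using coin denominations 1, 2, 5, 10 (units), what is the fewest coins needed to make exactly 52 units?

52 − 5×10→2 − 1×2→0
Total coins = 5 + 1 = 6

6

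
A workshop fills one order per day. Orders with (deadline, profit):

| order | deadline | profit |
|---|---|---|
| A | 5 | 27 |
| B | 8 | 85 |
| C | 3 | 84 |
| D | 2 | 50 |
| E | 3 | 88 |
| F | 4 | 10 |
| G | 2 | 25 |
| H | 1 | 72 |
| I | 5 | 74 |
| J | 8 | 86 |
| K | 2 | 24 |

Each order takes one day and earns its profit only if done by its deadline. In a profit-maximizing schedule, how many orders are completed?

7

Take jobs in profit order; each goes to the latest open slot no later than its deadline.
By profit: E(d3,88), J(d8,86), B(d8,85), C(d3,84), I(d5,74), H(d1,72), D(d2,50), A(d5,27), G(d2,25), K(d2,24), F(d4,10)
E→slot 3; J→slot 8; B→slot 7; C→slot 2; I→slot 5; H→slot 1; D skipped; A→slot 4; G skipped; K skipped; F skipped.
7 of 11 scheduled.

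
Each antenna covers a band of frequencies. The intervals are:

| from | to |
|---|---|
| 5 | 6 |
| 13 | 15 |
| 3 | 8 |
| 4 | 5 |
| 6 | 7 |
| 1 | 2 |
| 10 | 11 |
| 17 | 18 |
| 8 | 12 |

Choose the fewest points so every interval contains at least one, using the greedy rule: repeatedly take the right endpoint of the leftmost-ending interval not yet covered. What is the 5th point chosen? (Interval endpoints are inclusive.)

15

Process intervals by earliest right end; each time one isn't hit yet, stab at its right endpoint.
Sorted: [1,2] [4,5] [5,6] [6,7] [3,8] [10,11] [8,12] [13,15] [17,18]
{[1,2]} hit by 2; {[4,5],[5,6]} hit by 5; {[6,7],[3,8]} hit by 7; {[10,11],[8,12]} hit by 11; {[13,15]} hit by 15; {[17,18]} hit by 18.
Points: 2, 5, 7, 11, 15, 18 (6 total).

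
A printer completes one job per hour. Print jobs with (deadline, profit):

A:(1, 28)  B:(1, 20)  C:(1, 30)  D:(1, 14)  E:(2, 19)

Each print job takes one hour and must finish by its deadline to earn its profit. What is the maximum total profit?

Profit order: C=30 A=28 B=20 E=19 D=14
Assign: C→slot 1, A skipped, B skipped, E→slot 2, D skipped.
Slots: [1:C] [2:E]
Profit = 30 + 19 = 49

49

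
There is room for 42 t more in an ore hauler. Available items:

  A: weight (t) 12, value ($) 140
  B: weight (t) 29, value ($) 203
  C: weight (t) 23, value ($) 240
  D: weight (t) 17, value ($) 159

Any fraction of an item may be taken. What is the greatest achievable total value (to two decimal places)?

Greedy by value/weight ratio, highest first.
Ratios (sorted): A 11.67, C 10.43, D 9.35, B 7.00
take A (12 @ 140); take C (23 @ 240); take 7/17 of D → 65.47. Capacity used 42/42.
Total value = 445.47

445.47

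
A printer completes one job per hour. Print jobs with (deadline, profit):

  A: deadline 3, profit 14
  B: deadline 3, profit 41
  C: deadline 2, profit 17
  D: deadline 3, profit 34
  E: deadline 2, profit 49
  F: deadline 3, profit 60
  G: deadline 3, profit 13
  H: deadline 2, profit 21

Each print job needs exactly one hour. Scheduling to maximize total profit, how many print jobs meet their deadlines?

3

By profit: F(d3,60), E(d2,49), B(d3,41), D(d3,34), H(d2,21), C(d2,17), A(d3,14), G(d3,13)
F→slot 3; E→slot 2; B→slot 1; D skipped; H skipped; C skipped; A skipped; G skipped.
3 of 8 scheduled.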